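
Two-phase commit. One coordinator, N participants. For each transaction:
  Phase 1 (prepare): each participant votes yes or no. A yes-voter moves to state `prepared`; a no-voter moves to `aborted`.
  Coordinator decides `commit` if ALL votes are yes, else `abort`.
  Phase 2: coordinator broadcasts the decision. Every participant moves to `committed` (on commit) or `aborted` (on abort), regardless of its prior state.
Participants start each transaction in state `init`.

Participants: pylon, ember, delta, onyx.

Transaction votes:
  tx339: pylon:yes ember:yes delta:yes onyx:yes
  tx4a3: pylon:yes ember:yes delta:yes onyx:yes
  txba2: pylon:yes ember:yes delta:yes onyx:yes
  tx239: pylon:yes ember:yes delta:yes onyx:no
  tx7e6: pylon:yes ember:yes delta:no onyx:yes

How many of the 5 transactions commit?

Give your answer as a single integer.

tx339: all yes -> commit (commits=1)
tx4a3: all yes -> commit (commits=2)
txba2: all yes -> commit (commits=3)
tx239: no from onyx -> abort (commits=3)
tx7e6: no from delta -> abort (commits=3)

Answer: 3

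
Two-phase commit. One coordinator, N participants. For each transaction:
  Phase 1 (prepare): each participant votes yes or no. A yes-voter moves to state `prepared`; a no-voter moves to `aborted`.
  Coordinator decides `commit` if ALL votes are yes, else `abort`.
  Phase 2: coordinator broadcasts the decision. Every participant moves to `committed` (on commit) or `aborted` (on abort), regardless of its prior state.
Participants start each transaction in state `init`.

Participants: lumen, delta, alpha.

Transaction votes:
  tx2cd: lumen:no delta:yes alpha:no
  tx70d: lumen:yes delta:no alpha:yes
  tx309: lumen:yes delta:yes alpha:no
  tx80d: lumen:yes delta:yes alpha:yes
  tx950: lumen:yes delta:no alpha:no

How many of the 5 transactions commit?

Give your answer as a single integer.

tx2cd: no from lumen, alpha -> abort (commits=0)
tx70d: no from delta -> abort (commits=0)
tx309: no from alpha -> abort (commits=0)
tx80d: all yes -> commit (commits=1)
tx950: no from delta, alpha -> abort (commits=1)

Answer: 1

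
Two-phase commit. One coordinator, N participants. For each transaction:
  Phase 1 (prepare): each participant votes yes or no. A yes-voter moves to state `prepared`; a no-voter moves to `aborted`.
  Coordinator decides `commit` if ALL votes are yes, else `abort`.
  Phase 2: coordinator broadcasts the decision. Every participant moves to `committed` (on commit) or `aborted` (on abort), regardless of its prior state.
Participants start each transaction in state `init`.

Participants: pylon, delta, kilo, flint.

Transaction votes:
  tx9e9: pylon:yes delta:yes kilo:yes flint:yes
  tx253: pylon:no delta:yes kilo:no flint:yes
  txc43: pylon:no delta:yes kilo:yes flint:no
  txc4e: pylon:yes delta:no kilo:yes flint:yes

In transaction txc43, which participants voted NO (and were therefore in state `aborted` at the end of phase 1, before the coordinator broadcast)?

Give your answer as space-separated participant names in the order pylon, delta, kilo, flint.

Answer: pylon flint

Derivation:
Txn txc43 phase 1: pylon no -> aborted; delta yes -> prepared; kilo yes -> prepared; flint no -> aborted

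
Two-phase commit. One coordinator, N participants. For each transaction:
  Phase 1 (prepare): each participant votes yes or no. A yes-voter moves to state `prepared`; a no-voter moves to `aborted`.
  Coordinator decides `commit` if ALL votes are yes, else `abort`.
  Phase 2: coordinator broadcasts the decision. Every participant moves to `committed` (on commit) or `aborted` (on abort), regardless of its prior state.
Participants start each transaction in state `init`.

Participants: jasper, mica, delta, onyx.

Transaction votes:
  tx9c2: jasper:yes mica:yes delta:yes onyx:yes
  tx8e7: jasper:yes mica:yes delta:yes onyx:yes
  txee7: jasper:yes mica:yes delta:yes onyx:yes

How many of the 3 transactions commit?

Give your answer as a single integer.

tx9c2: all yes -> commit (commits=1)
tx8e7: all yes -> commit (commits=2)
txee7: all yes -> commit (commits=3)

Answer: 3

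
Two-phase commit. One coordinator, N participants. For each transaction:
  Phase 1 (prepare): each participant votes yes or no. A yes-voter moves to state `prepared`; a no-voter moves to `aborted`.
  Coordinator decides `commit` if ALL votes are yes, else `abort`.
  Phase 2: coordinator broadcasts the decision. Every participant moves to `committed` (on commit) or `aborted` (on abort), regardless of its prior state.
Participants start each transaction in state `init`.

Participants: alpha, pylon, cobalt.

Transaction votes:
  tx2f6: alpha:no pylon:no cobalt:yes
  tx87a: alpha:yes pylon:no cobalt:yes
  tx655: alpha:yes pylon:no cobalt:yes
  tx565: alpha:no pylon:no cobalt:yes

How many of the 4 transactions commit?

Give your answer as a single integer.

tx2f6: no from alpha, pylon -> abort (commits=0)
tx87a: no from pylon -> abort (commits=0)
tx655: no from pylon -> abort (commits=0)
tx565: no from alpha, pylon -> abort (commits=0)

Answer: 0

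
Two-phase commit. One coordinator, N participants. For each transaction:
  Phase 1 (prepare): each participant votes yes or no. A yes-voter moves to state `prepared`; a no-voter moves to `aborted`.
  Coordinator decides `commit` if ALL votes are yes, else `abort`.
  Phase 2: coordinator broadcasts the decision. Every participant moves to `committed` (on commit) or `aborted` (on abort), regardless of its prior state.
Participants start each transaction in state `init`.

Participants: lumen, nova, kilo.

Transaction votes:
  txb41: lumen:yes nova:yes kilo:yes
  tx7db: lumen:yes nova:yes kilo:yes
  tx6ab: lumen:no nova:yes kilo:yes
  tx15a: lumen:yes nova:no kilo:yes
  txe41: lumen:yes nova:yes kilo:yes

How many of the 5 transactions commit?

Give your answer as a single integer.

txb41: all yes -> commit (commits=1)
tx7db: all yes -> commit (commits=2)
tx6ab: no from lumen -> abort (commits=2)
tx15a: no from nova -> abort (commits=2)
txe41: all yes -> commit (commits=3)

Answer: 3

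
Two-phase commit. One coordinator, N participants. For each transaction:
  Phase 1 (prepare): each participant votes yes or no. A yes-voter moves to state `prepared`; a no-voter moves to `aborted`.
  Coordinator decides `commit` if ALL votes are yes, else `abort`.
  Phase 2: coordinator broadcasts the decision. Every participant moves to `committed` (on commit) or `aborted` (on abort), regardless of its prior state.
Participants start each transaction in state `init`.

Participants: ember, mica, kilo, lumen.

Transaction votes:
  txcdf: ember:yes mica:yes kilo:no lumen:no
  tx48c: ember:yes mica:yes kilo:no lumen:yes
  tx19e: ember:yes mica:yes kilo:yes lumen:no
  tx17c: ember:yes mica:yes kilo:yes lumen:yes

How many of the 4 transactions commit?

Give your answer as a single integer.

Answer: 1

Derivation:
txcdf: no from kilo, lumen -> abort (commits=0)
tx48c: no from kilo -> abort (commits=0)
tx19e: no from lumen -> abort (commits=0)
tx17c: all yes -> commit (commits=1)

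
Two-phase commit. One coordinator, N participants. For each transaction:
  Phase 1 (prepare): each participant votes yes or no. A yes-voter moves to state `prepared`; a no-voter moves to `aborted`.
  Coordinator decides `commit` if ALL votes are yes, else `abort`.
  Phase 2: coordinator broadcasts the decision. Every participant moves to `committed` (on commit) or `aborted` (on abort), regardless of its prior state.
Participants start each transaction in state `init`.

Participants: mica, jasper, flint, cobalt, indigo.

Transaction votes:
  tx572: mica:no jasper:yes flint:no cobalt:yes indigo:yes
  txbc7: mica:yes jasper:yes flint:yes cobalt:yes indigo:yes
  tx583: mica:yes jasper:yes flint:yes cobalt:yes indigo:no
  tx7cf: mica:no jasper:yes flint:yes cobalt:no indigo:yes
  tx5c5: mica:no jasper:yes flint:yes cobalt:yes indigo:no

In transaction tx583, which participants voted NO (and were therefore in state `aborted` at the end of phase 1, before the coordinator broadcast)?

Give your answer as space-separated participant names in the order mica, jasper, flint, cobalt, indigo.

Txn tx583 phase 1: mica yes -> prepared; jasper yes -> prepared; flint yes -> prepared; cobalt yes -> prepared; indigo no -> aborted

Answer: indigo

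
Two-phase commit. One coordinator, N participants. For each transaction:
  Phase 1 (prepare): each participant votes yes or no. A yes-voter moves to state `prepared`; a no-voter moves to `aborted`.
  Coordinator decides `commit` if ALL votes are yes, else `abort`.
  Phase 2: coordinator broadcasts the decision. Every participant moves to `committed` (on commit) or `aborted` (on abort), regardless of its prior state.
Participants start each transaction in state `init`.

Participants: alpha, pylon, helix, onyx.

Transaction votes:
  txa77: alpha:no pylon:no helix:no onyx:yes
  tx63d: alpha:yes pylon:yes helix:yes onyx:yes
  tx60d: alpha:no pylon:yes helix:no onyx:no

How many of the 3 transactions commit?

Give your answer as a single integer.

Answer: 1

Derivation:
txa77: no from alpha, pylon, helix -> abort (commits=0)
tx63d: all yes -> commit (commits=1)
tx60d: no from alpha, helix, onyx -> abort (commits=1)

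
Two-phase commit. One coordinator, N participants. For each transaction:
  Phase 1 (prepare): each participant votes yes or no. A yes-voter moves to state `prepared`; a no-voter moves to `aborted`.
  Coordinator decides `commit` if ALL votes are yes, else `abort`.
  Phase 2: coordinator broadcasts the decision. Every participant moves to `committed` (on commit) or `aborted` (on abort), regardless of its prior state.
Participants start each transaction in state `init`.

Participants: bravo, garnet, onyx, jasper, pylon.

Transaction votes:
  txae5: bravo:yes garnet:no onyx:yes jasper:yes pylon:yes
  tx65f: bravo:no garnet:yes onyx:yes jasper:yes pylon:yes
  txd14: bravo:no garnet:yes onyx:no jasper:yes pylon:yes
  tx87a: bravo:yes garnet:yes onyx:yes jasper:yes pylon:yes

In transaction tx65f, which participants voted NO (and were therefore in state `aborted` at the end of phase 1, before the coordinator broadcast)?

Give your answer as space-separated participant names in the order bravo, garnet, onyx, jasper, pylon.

Txn tx65f phase 1: bravo no -> aborted; garnet yes -> prepared; onyx yes -> prepared; jasper yes -> prepared; pylon yes -> prepared

Answer: bravo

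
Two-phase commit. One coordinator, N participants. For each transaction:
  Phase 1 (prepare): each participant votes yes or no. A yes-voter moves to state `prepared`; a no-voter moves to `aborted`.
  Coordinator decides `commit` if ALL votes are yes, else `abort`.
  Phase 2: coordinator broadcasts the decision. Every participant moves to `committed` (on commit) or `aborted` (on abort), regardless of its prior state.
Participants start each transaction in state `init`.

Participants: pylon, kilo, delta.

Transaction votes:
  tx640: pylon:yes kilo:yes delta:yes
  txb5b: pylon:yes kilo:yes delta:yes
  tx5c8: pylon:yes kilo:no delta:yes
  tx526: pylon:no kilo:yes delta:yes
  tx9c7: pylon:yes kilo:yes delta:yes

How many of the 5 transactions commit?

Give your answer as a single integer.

tx640: all yes -> commit (commits=1)
txb5b: all yes -> commit (commits=2)
tx5c8: no from kilo -> abort (commits=2)
tx526: no from pylon -> abort (commits=2)
tx9c7: all yes -> commit (commits=3)

Answer: 3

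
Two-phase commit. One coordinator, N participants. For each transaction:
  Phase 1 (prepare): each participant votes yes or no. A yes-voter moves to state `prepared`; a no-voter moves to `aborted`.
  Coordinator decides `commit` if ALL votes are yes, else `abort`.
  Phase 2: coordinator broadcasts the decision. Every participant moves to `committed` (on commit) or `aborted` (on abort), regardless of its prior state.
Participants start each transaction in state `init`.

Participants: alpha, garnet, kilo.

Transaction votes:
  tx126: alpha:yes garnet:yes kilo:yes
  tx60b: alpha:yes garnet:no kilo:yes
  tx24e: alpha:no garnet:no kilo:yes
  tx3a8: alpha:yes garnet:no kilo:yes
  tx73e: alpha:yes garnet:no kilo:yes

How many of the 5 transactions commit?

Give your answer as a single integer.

Answer: 1

Derivation:
tx126: all yes -> commit (commits=1)
tx60b: no from garnet -> abort (commits=1)
tx24e: no from alpha, garnet -> abort (commits=1)
tx3a8: no from garnet -> abort (commits=1)
tx73e: no from garnet -> abort (commits=1)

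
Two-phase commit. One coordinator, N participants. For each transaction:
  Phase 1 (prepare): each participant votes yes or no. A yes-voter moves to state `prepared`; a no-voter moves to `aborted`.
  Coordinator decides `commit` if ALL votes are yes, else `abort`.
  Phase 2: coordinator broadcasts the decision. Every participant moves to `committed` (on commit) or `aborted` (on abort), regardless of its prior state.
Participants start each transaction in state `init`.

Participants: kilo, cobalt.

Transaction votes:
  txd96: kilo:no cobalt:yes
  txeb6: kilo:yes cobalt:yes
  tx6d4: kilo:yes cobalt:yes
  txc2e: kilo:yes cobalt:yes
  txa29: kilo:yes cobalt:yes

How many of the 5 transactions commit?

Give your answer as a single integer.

Answer: 4

Derivation:
txd96: no from kilo -> abort (commits=0)
txeb6: all yes -> commit (commits=1)
tx6d4: all yes -> commit (commits=2)
txc2e: all yes -> commit (commits=3)
txa29: all yes -> commit (commits=4)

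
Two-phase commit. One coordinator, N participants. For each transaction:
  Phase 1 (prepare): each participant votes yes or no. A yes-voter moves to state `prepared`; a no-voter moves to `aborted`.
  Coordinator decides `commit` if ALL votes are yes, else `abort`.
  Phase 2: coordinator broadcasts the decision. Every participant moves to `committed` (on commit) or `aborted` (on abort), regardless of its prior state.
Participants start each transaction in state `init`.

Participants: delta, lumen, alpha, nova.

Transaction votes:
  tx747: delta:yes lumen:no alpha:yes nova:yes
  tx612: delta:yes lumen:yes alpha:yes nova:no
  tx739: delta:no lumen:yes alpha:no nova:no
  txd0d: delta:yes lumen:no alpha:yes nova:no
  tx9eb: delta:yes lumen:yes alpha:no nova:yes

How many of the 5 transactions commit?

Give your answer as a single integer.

Answer: 0

Derivation:
tx747: no from lumen -> abort (commits=0)
tx612: no from nova -> abort (commits=0)
tx739: no from delta, alpha, nova -> abort (commits=0)
txd0d: no from lumen, nova -> abort (commits=0)
tx9eb: no from alpha -> abort (commits=0)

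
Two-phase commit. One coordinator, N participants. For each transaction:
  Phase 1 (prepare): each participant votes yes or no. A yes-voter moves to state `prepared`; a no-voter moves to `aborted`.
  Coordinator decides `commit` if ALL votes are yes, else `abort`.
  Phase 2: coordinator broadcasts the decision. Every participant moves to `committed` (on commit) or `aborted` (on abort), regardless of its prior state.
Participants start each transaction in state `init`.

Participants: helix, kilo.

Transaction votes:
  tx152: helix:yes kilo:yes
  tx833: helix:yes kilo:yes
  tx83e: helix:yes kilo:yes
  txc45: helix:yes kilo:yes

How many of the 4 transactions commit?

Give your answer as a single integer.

Answer: 4

Derivation:
tx152: all yes -> commit (commits=1)
tx833: all yes -> commit (commits=2)
tx83e: all yes -> commit (commits=3)
txc45: all yes -> commit (commits=4)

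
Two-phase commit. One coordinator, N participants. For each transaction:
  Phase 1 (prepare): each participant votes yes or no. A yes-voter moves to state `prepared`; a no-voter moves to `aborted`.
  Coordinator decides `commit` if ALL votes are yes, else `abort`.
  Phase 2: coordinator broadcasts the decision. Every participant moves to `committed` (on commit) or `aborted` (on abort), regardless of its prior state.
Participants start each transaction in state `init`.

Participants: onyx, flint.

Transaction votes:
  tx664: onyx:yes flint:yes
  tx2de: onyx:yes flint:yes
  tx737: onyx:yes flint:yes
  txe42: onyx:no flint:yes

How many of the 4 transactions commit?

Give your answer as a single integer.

tx664: all yes -> commit (commits=1)
tx2de: all yes -> commit (commits=2)
tx737: all yes -> commit (commits=3)
txe42: no from onyx -> abort (commits=3)

Answer: 3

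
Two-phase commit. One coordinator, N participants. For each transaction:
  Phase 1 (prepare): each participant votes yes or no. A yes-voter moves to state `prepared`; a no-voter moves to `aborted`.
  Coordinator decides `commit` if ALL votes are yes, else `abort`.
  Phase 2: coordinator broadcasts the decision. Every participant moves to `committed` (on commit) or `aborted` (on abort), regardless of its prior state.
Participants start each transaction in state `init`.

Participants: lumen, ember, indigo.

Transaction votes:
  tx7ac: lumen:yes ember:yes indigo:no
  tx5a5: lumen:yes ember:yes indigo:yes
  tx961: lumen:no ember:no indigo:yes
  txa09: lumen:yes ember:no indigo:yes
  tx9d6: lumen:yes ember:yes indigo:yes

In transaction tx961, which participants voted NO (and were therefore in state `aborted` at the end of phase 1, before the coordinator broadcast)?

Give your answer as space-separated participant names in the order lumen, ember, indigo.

Answer: lumen ember

Derivation:
Txn tx961 phase 1: lumen no -> aborted; ember no -> aborted; indigo yes -> prepared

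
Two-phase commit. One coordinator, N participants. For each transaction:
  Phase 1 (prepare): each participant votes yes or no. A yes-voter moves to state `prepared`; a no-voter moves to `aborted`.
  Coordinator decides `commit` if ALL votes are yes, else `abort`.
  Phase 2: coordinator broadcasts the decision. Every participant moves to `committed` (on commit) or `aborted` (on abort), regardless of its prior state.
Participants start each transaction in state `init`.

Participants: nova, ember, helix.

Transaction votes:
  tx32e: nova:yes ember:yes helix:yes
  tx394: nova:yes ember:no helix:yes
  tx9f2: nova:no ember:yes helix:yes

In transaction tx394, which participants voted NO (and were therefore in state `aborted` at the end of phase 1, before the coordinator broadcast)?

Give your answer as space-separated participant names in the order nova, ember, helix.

Txn tx394 phase 1: nova yes -> prepared; ember no -> aborted; helix yes -> prepared

Answer: ember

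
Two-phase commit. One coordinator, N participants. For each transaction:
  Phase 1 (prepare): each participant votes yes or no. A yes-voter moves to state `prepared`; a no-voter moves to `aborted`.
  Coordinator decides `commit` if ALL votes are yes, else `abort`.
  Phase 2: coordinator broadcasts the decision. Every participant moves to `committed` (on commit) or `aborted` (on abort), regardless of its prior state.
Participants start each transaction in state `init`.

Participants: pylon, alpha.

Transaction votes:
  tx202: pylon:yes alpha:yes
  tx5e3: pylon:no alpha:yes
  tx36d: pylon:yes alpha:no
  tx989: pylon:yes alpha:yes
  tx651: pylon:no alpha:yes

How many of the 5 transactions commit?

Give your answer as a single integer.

tx202: all yes -> commit (commits=1)
tx5e3: no from pylon -> abort (commits=1)
tx36d: no from alpha -> abort (commits=1)
tx989: all yes -> commit (commits=2)
tx651: no from pylon -> abort (commits=2)

Answer: 2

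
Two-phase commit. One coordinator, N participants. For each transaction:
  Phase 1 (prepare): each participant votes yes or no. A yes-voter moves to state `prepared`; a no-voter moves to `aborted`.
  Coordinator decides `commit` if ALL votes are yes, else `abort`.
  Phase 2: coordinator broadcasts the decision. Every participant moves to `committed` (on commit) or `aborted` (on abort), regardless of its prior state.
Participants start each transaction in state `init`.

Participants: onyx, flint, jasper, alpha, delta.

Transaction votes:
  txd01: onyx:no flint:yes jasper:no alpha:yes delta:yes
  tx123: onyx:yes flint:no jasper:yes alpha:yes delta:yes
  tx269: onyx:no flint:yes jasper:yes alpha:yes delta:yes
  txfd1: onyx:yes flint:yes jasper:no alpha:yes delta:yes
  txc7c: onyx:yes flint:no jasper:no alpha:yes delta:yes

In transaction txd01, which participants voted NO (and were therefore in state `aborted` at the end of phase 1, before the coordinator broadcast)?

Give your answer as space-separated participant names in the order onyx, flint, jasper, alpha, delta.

Answer: onyx jasper

Derivation:
Txn txd01 phase 1: onyx no -> aborted; flint yes -> prepared; jasper no -> aborted; alpha yes -> prepared; delta yes -> prepared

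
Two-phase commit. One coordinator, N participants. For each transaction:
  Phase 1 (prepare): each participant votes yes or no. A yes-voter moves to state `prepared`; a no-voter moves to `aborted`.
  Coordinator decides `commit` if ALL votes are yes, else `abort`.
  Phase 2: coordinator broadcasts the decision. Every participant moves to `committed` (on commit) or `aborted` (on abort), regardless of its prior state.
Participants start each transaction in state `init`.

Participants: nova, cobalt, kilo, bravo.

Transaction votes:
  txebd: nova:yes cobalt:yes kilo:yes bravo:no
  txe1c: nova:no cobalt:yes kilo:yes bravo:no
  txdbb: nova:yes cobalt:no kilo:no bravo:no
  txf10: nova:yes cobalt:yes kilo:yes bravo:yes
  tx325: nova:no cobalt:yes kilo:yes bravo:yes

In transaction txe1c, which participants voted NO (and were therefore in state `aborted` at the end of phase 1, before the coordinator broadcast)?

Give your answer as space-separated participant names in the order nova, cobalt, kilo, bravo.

Txn txe1c phase 1: nova no -> aborted; cobalt yes -> prepared; kilo yes -> prepared; bravo no -> aborted

Answer: nova bravo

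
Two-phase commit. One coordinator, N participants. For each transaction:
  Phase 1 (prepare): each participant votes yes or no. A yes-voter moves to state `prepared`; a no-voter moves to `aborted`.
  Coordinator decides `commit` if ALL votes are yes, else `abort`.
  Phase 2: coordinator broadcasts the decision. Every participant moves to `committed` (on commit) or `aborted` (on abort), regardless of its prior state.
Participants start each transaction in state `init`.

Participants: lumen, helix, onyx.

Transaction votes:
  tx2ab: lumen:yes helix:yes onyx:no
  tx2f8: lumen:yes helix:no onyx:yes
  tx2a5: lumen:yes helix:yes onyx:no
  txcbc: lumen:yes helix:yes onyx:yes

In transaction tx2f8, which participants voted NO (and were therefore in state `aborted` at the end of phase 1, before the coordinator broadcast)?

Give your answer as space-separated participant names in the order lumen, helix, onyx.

Answer: helix

Derivation:
Txn tx2f8 phase 1: lumen yes -> prepared; helix no -> aborted; onyx yes -> prepared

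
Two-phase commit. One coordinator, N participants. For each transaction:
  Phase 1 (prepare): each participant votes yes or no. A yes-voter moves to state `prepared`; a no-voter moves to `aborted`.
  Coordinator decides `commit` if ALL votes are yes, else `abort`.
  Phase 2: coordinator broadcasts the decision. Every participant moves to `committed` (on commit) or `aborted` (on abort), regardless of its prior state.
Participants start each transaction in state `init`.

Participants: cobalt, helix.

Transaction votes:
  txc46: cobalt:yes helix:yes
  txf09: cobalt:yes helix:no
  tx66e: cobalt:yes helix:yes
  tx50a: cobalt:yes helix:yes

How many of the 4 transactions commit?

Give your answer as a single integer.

Answer: 3

Derivation:
txc46: all yes -> commit (commits=1)
txf09: no from helix -> abort (commits=1)
tx66e: all yes -> commit (commits=2)
tx50a: all yes -> commit (commits=3)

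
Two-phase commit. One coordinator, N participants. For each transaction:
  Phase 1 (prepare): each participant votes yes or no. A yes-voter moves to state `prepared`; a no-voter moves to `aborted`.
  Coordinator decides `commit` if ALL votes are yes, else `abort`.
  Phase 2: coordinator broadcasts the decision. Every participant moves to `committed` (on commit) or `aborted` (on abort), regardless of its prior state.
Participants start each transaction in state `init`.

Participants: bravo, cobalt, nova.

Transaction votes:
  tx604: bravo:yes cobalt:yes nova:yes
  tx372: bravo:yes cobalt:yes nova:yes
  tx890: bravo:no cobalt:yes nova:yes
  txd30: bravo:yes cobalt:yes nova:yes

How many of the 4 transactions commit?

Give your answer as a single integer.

tx604: all yes -> commit (commits=1)
tx372: all yes -> commit (commits=2)
tx890: no from bravo -> abort (commits=2)
txd30: all yes -> commit (commits=3)

Answer: 3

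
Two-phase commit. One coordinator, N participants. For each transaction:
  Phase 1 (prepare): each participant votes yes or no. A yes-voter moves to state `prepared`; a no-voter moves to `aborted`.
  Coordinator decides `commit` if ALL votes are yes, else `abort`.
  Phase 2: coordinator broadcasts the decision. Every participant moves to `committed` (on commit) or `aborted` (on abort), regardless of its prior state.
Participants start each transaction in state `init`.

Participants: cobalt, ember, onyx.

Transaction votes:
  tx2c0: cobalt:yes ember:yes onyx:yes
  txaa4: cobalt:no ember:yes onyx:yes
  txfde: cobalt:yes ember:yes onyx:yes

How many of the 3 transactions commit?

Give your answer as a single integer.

tx2c0: all yes -> commit (commits=1)
txaa4: no from cobalt -> abort (commits=1)
txfde: all yes -> commit (commits=2)

Answer: 2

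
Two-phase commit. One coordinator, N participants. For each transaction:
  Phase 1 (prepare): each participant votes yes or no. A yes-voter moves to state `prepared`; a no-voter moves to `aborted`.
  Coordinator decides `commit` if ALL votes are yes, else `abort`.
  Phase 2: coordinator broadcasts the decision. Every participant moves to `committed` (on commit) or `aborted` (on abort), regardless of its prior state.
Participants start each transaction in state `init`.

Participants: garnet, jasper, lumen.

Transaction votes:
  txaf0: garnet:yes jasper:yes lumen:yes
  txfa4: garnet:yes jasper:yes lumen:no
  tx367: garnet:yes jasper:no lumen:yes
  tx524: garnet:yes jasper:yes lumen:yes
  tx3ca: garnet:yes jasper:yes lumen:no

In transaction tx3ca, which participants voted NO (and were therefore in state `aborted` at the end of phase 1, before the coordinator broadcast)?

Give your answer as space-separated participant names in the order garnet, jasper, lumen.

Answer: lumen

Derivation:
Txn tx3ca phase 1: garnet yes -> prepared; jasper yes -> prepared; lumen no -> aborted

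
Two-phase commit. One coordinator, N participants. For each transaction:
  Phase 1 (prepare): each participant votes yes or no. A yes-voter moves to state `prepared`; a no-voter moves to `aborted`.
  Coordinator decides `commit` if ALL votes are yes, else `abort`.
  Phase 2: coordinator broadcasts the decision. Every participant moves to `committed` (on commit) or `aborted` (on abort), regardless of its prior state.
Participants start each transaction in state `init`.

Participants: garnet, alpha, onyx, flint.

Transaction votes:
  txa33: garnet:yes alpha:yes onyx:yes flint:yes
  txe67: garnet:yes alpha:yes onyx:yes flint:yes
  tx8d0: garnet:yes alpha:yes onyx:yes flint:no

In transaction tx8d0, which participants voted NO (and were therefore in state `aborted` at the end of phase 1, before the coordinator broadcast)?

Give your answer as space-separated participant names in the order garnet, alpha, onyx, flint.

Answer: flint

Derivation:
Txn tx8d0 phase 1: garnet yes -> prepared; alpha yes -> prepared; onyx yes -> prepared; flint no -> aborted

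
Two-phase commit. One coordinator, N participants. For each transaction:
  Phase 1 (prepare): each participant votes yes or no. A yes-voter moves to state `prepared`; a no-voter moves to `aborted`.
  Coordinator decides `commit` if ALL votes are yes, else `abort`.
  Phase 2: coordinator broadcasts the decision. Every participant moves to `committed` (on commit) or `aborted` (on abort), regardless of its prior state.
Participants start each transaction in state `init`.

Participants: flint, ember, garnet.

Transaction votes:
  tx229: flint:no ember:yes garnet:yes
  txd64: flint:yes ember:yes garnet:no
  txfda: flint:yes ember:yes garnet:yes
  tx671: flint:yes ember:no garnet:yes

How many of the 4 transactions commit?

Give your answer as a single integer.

Answer: 1

Derivation:
tx229: no from flint -> abort (commits=0)
txd64: no from garnet -> abort (commits=0)
txfda: all yes -> commit (commits=1)
tx671: no from ember -> abort (commits=1)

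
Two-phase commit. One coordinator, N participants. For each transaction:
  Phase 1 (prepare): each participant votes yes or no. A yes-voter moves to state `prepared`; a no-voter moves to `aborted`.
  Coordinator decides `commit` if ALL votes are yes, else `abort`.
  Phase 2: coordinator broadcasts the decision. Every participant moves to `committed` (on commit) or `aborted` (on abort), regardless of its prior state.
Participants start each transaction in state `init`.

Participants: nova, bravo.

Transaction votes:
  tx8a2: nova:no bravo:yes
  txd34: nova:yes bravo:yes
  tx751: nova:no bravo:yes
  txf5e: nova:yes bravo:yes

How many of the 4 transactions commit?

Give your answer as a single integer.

tx8a2: no from nova -> abort (commits=0)
txd34: all yes -> commit (commits=1)
tx751: no from nova -> abort (commits=1)
txf5e: all yes -> commit (commits=2)

Answer: 2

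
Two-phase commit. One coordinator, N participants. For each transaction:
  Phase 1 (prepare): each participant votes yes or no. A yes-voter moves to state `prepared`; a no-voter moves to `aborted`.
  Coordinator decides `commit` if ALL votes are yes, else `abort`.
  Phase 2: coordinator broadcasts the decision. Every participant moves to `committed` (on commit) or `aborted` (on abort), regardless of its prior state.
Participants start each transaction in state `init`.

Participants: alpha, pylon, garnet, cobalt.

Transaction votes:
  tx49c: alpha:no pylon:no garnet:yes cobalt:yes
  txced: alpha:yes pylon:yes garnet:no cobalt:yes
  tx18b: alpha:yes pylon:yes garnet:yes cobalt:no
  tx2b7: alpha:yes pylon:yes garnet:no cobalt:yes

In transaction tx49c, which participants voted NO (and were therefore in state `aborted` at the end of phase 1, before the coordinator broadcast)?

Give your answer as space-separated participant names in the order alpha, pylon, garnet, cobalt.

Answer: alpha pylon

Derivation:
Txn tx49c phase 1: alpha no -> aborted; pylon no -> aborted; garnet yes -> prepared; cobalt yes -> prepared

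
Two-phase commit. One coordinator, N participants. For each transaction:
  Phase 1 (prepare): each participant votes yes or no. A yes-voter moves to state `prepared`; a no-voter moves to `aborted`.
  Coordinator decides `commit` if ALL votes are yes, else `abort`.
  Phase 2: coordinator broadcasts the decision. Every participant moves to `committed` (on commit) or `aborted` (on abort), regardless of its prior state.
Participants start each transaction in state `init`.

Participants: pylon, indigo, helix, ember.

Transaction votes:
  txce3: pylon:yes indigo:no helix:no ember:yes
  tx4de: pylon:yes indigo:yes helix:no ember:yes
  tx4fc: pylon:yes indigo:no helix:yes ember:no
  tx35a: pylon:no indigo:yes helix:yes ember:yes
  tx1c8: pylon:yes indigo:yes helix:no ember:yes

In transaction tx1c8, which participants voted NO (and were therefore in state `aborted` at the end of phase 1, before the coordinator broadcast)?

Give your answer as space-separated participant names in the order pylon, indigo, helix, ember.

Answer: helix

Derivation:
Txn tx1c8 phase 1: pylon yes -> prepared; indigo yes -> prepared; helix no -> aborted; ember yes -> prepared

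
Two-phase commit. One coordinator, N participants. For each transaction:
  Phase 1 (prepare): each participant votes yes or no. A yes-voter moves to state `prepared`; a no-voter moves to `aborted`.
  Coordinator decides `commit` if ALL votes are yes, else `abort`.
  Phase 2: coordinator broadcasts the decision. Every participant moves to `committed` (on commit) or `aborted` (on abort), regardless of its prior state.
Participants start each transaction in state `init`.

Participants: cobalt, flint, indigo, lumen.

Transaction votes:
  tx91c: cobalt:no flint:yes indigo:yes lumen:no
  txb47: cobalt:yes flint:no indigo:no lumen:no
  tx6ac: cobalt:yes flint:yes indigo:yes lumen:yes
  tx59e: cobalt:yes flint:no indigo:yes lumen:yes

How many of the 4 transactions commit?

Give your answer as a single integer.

tx91c: no from cobalt, lumen -> abort (commits=0)
txb47: no from flint, indigo, lumen -> abort (commits=0)
tx6ac: all yes -> commit (commits=1)
tx59e: no from flint -> abort (commits=1)

Answer: 1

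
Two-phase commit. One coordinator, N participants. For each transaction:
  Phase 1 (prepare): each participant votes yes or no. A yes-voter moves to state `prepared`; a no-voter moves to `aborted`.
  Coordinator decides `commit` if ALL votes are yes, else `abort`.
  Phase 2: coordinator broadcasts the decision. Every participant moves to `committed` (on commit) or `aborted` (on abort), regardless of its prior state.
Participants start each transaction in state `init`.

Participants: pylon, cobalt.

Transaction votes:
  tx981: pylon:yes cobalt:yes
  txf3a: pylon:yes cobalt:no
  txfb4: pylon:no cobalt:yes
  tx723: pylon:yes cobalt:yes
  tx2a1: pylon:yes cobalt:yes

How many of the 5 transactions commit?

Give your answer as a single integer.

Answer: 3

Derivation:
tx981: all yes -> commit (commits=1)
txf3a: no from cobalt -> abort (commits=1)
txfb4: no from pylon -> abort (commits=1)
tx723: all yes -> commit (commits=2)
tx2a1: all yes -> commit (commits=3)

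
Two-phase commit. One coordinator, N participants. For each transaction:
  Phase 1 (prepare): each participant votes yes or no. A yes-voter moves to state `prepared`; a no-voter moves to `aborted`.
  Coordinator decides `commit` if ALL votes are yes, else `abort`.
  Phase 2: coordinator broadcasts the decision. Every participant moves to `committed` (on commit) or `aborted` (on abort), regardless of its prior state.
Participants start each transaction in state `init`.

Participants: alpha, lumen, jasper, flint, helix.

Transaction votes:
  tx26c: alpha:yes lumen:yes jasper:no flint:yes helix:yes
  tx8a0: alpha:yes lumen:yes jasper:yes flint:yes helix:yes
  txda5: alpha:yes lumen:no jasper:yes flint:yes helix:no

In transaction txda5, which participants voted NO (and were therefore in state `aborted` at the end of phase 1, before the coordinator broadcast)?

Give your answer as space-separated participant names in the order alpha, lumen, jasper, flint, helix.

Answer: lumen helix

Derivation:
Txn txda5 phase 1: alpha yes -> prepared; lumen no -> aborted; jasper yes -> prepared; flint yes -> prepared; helix no -> aborted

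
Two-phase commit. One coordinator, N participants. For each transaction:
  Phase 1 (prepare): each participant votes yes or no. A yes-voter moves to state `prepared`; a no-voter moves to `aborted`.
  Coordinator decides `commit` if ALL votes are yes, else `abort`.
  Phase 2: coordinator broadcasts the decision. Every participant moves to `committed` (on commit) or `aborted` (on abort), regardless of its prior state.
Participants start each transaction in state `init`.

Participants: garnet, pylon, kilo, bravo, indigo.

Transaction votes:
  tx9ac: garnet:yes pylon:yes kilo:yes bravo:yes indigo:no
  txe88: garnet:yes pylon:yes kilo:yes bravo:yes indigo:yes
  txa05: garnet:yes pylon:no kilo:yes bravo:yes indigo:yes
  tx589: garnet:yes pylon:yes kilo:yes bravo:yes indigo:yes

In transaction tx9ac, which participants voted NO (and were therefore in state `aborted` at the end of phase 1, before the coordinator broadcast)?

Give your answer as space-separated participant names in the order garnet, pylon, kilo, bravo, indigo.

Answer: indigo

Derivation:
Txn tx9ac phase 1: garnet yes -> prepared; pylon yes -> prepared; kilo yes -> prepared; bravo yes -> prepared; indigo no -> aborted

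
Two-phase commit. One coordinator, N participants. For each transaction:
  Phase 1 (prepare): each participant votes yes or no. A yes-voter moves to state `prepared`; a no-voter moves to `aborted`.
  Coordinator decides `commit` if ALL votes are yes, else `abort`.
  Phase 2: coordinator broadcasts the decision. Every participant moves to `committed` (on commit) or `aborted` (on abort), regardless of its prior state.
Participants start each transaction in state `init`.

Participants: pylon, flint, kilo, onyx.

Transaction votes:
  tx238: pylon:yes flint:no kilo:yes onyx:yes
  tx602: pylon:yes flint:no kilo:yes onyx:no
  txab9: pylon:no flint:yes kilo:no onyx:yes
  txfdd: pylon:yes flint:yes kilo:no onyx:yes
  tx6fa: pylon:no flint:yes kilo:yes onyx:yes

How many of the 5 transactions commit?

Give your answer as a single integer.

Answer: 0

Derivation:
tx238: no from flint -> abort (commits=0)
tx602: no from flint, onyx -> abort (commits=0)
txab9: no from pylon, kilo -> abort (commits=0)
txfdd: no from kilo -> abort (commits=0)
tx6fa: no from pylon -> abort (commits=0)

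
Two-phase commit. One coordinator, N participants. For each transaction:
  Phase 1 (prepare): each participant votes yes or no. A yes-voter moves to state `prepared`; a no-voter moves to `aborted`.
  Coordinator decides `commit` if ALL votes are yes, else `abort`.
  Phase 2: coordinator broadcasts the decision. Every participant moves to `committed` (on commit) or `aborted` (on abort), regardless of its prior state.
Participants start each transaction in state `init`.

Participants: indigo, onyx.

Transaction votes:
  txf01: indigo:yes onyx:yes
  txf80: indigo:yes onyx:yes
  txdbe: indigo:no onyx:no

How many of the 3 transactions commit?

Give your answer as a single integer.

txf01: all yes -> commit (commits=1)
txf80: all yes -> commit (commits=2)
txdbe: no from indigo, onyx -> abort (commits=2)

Answer: 2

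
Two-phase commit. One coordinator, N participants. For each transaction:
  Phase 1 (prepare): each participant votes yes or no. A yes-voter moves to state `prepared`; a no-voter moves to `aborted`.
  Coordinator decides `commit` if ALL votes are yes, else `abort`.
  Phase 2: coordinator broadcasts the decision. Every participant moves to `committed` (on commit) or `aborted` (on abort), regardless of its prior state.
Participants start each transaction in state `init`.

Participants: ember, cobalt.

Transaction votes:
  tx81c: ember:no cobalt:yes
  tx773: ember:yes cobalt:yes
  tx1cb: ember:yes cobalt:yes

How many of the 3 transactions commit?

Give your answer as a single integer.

Answer: 2

Derivation:
tx81c: no from ember -> abort (commits=0)
tx773: all yes -> commit (commits=1)
tx1cb: all yes -> commit (commits=2)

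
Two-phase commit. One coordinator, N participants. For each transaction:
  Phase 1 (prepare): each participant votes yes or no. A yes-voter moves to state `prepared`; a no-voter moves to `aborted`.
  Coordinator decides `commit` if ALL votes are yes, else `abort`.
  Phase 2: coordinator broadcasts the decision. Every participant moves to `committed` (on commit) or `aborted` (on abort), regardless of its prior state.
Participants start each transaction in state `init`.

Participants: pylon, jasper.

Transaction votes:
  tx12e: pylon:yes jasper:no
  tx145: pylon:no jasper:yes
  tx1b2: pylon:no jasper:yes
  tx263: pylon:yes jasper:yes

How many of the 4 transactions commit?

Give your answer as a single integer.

tx12e: no from jasper -> abort (commits=0)
tx145: no from pylon -> abort (commits=0)
tx1b2: no from pylon -> abort (commits=0)
tx263: all yes -> commit (commits=1)

Answer: 1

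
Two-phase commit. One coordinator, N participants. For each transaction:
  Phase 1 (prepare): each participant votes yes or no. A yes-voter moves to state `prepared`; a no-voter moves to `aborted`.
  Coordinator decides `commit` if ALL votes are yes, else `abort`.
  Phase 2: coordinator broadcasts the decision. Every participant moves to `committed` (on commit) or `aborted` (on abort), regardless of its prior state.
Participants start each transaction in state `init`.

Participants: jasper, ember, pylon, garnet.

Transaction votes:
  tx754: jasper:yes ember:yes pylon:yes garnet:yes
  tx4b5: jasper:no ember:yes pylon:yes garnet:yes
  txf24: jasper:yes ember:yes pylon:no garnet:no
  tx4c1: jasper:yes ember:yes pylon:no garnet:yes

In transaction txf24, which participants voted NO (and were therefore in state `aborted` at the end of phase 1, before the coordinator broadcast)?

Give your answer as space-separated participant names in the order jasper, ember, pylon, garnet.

Txn txf24 phase 1: jasper yes -> prepared; ember yes -> prepared; pylon no -> aborted; garnet no -> aborted

Answer: pylon garnet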